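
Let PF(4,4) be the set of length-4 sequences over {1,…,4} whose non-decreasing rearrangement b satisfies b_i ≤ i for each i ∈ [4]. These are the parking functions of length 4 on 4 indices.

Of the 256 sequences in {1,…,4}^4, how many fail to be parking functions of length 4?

#PF = (5−4)·5^(4−1) = 1·125 = 125
Example (2,4,4,4) → sorted (2,4,4,4): b_1=2>1, not a PF.
So 256 − 125 = 131 fail.

131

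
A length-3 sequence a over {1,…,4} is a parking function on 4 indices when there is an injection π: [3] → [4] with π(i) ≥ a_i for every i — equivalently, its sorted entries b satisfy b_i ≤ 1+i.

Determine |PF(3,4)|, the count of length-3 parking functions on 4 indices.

50

|PF(3,4)| = (4+1−3)·(4+1)^{3−1} = 2·25 = 50 (Konheim–Weiss)
E.g. (1,4,3) → sorted (1,3,4): b_i ≤ 1+i ∀i, a PF.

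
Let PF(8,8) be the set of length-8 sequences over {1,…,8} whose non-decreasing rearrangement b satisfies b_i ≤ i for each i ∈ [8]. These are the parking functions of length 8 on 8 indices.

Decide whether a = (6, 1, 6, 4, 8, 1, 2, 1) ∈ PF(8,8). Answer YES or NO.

YES

Order a: b = (1, 1, 1, 2, 4, 6, 6, 8).
  b_1=1 ≤ 1
  b_2=1 ≤ 2
  b_3=1 ≤ 3
  b_4=2 ≤ 4
  b_5=4 ≤ 5
  b_6=6 ≤ 6
  b_7=6 ≤ 7
  b_8=8 ≤ 8
All bounds hold ⇒ YES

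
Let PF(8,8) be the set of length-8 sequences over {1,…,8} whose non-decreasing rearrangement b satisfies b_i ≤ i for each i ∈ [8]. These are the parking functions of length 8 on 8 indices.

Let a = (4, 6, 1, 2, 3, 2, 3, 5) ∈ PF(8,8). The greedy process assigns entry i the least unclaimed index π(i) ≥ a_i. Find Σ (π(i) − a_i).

Σπ = 36 ({1..8} each once); Σa = 4+6+1+2+3+2+3+5 = 26; disp = 36−26 = 10.

10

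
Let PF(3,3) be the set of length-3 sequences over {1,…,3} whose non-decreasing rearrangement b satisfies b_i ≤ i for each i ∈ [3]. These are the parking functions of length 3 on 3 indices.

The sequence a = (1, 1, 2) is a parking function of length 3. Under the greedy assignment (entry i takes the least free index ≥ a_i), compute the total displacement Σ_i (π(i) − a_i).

2

Σπ = 3·4/2 = 6 (π permutes [3]); Σa = 1+1+2 = 4; disp = 6−4 = 2.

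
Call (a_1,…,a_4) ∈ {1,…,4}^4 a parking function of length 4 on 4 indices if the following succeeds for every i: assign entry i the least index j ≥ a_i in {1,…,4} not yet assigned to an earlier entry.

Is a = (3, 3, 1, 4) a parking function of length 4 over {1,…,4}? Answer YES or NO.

NO

Sorted: b = (1, 3, 3, 4).
  b_1=1 ≤ 1
  b_2=3 > 2
  fails at i=2 ⇒ NO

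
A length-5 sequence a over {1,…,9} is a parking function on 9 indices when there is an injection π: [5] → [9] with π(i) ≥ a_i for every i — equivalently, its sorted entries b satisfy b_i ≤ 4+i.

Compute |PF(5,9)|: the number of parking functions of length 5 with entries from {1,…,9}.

50000

|PF(5,9)| = 5·10^4 = 5 · 10000 = 50000 (Konheim–Weiss)
E.g. (2,9,6,5,6) → sorted (2,5,6,6,9): b_i ≤ 4+i ∀i, a PF.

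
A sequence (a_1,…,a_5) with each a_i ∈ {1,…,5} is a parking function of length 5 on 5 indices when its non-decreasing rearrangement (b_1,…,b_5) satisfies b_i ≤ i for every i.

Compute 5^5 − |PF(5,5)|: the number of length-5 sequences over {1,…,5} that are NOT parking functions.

1829

Count = (6−5)·6^(5−1) = 1 · 1296 = 1296
Check (5,5,3,4,4) → sorted (3,4,4,5,5): b_1=3>1, not a PF.
So 3125 − 1296 = 1829 fail.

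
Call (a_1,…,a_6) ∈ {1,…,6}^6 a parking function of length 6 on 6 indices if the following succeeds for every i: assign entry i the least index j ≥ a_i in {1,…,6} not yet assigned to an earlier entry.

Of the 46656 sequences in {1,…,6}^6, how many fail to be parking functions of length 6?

|PF| = (6−6+1)·(6+1)^(6−1) = 1·16807 = 16807 [KW]
E.g. (6,4,6,4,6,2) → sorted (2,4,4,6,6,6): b_1=2>1, not a PF.
6^6 − 16807 = 46656 − 16807 = 29849

29849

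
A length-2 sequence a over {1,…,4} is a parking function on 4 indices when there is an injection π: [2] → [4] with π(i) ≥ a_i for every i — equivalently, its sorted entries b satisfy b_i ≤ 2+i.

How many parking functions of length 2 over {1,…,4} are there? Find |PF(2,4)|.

15

|PF| = (4+1−2)·(4+1)^{2−1} = 3 · 5 = 15 (Pollak)
E.g. (2,4) → sorted (2,4): b_i ≤ 2+i ∀i, a PF.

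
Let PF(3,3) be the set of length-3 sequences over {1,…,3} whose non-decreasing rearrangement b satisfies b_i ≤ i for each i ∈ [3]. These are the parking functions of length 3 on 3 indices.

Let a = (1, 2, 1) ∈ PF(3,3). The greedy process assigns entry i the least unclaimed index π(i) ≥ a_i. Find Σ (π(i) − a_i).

2

Σπ(i) = 1+…+3 = 6; Σa = 1+2+1 = 4; disp = 6−4 = 2.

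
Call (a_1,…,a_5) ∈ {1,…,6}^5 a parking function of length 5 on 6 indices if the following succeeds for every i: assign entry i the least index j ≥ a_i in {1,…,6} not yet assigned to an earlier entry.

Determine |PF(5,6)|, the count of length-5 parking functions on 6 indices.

4802

|PF(5,6)| = (7−5)·7^(5−1) = 2×2401 = 4802
E.g. (1,3,4,2,5) → sorted (1,2,3,4,5): b_i ≤ 1+i ∀i, a PF.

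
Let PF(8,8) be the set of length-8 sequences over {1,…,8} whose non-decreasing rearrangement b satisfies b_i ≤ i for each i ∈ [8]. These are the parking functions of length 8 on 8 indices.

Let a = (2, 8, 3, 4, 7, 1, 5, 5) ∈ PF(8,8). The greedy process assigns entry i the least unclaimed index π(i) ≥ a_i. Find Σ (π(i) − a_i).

1

Σπ = 8·9/2 = 36 (π permutes [8]); Σa = 2+8+3+4+7+1+5+5 = 35; disp = 36−35 = 1.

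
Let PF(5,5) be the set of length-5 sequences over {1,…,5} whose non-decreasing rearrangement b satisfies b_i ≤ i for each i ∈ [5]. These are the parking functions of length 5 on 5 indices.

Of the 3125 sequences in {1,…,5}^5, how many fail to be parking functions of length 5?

|PF| = 1·6^4 = 1×1296 = 1296 (Pollak)
E.g. (3,5,3,4,4) → sorted (3,3,4,4,5): b_1=3>1, not a PF.
Total 3125; non-PF = 3125−1296 = 1829

1829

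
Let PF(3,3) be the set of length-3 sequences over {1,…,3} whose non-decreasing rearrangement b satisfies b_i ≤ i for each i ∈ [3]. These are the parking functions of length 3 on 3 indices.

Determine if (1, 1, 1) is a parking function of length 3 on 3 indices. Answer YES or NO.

YES

Rearranged: b = (1, 1, 1).
  b_1=1 ≤ 1
  b_2=1 ≤ 2
  b_3=1 ≤ 3
All bounds hold ⇒ YES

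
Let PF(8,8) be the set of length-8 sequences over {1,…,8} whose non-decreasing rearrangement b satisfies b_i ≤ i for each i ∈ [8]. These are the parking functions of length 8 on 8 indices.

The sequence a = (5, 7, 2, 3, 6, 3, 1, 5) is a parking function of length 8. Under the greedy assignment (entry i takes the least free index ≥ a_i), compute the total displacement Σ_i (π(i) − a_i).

4

Σπ = 36 ({1..8} each once); Σa = 5+7+2+3+6+3+1+5 = 32; disp = 36−32 = 4.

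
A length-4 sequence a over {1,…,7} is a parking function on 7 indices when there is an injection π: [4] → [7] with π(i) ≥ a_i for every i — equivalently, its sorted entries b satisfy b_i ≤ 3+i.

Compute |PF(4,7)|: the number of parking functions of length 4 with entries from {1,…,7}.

2048

|PF| = (7−4+1)·(7+1)^(4−1) = 4 · 512 = 2048 (Konheim–Weiss)
Check (1,3,4,3) → sorted (1,3,3,4): b_i ≤ 3+i ∀i, a PF.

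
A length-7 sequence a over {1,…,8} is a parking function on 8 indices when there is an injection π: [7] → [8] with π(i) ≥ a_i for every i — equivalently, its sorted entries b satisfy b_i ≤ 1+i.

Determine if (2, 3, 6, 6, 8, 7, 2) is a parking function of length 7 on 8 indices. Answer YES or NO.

Order a: b = (2, 2, 3, 6, 6, 7, 8).
  b_1=2 ≤ 2
  b_2=2 ≤ 3
  b_3=3 ≤ 4
  b_4=6 > 5
  fails at i=4 ⇒ NO

NO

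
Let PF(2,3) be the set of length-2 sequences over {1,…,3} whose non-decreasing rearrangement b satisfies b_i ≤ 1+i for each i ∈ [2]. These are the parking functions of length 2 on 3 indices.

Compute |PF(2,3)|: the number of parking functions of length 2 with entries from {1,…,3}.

|PF(2,3)| = (3+1−2)·(3+1)^{2−1} = 2·4 = 8
Check (3,1) → sorted (1,3): b_i ≤ 1+i ∀i, a PF.

8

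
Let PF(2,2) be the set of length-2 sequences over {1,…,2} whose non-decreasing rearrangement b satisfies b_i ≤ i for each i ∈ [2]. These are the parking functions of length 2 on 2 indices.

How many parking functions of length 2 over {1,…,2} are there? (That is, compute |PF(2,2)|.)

3

|PF(2,2)| = (2−2+1)·(2+1)^(2−1) = 1×3 = 3 [KW]
One tuple (1,1) → sorted (1,1): b_i ≤ i ∀i, a PF.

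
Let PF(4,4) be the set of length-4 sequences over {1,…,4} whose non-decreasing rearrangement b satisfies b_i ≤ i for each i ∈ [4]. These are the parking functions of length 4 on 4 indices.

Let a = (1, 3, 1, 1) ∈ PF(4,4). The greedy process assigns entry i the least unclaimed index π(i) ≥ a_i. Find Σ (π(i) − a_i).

Σπ(i) = 1+…+4 = 10; Σa = 1+3+1+1 = 6; disp = 10−6 = 4.

4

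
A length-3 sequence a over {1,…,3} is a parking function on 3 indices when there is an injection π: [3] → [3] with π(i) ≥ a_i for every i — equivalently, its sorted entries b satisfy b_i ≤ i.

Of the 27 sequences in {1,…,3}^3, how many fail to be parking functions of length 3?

11

|PF(3,3)| = (3+1−3)·(3+1)^{3−1} = 1 · 16 = 16 (Konheim–Weiss)
E.g. (3,1,3) → sorted (1,3,3): b_2=3>2, not a PF.
Total 27; non-PF = 27−16 = 11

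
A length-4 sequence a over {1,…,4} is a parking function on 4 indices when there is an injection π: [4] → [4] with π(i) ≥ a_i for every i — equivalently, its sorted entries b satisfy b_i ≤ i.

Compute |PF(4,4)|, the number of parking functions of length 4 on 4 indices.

125

#PF = (4+1−4)·(4+1)^{4−1} = 1 · 125 = 125 (Pollak)
Example (1,1,4,3) → sorted (1,1,3,4): b_i ≤ i ∀i, a PF.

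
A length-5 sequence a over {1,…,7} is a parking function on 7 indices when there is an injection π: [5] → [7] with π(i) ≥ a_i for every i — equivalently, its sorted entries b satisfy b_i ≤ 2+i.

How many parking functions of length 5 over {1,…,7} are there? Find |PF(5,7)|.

|PF(5,7)| = 3·8^4 = 3×4096 = 12288 (Pollak)
One tuple (3,2,5,2,4) → sorted (2,2,3,4,5): b_i ≤ 2+i ∀i, a PF.

12288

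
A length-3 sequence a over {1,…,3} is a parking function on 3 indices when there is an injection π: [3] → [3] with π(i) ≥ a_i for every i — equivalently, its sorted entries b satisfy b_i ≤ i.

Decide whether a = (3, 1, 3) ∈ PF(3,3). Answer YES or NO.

NO

Order a: b = (1, 3, 3).
  b_1=1 ≤ 1
  b_2=3 > 2
  fails at i=2 ⇒ NO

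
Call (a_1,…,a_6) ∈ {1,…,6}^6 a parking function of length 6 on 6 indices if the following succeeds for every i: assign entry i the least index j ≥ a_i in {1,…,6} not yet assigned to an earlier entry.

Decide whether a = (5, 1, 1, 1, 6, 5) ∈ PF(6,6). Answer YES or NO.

NO

Order a: b = (1, 1, 1, 5, 5, 6).
  b_1=1 ≤ 1
  b_2=1 ≤ 2
  b_3=1 ≤ 3
  b_4=5 > 4
  fails at i=4 ⇒ NO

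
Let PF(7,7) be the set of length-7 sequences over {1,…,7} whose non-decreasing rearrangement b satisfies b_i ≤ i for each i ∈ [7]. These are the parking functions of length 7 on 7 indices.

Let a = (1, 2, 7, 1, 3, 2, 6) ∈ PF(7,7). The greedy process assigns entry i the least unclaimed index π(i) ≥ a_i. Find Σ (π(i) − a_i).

Σπ(i) = 1+…+7 = 28; Σa = 1+2+7+1+3+2+6 = 22; disp = 28−22 = 6.

6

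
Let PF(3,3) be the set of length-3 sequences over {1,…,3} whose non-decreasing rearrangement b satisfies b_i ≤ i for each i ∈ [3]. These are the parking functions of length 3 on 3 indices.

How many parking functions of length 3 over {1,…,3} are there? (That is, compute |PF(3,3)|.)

#PF = (3+1−3)·(3+1)^{3−1} = 1·16 = 16 [KW]
E.g. (2,1,2) → sorted (1,2,2): b_i ≤ i ∀i, a PF.

16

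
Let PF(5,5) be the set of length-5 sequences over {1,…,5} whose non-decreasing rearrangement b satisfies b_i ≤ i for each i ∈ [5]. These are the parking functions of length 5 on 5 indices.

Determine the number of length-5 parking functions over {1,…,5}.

#PF = (6−5)·6^(5−1) = 1 · 1296 = 1296 [KW]
Check (4,1,2,3,3) → sorted (1,2,3,3,4): b_i ≤ i ∀i, a PF.

1296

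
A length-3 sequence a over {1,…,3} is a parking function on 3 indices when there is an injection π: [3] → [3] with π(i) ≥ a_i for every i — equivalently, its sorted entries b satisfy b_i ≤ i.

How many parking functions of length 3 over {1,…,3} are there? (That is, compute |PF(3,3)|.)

Count = 1·4^2 = 1·16 = 16
One tuple (2,3,1) → sorted (1,2,3): b_i ≤ i ∀i, a PF.

16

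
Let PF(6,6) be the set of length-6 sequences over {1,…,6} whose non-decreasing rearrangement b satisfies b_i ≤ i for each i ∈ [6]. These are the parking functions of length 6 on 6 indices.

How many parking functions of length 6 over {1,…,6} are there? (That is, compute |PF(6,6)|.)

16807

Count = 1·7^5 = 1·16807 = 16807 (Pollak)
One tuple (3,1,5,4,1,4) → sorted (1,1,3,4,4,5): b_i ≤ i ∀i, a PF.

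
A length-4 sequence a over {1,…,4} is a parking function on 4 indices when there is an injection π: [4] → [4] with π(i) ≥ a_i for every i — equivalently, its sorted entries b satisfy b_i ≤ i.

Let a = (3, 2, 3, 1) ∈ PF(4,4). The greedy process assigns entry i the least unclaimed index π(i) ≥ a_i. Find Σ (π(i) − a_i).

1

Σπ = 4·5/2 = 10 (π permutes [4]); Σa = 3+2+3+1 = 9; disp = 10−9 = 1.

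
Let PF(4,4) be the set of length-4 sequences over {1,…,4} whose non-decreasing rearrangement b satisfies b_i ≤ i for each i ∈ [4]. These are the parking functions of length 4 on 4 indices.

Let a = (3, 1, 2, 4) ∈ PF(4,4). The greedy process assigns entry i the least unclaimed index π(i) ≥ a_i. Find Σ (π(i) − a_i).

0

Σπ = 10 ({1..4} each once); Σa = 3+1+2+4 = 10; disp = 10−10 = 0.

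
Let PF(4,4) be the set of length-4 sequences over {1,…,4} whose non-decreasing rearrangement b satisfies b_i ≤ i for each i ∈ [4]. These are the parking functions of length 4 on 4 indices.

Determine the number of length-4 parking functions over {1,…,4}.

125

|PF| = (4−4+1)·(4+1)^(4−1) = 1×125 = 125 (Konheim–Weiss)
E.g. (2,3,3,1) → sorted (1,2,3,3): b_i ≤ i ∀i, a PF.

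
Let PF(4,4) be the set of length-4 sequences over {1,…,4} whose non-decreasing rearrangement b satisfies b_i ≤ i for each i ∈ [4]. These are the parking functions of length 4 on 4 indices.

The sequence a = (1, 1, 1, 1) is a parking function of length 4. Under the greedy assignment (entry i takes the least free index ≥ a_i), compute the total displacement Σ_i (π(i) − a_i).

Σπ = 4·5/2 = 10 (π permutes [4]); Σa = 1+1+1+1 = 4; disp = 10−4 = 6.

6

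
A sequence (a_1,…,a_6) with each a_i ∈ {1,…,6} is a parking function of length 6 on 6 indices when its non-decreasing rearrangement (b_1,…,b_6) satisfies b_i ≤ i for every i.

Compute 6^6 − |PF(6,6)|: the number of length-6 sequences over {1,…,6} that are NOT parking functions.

|PF(6,6)| = (7−6)·7^(6−1) = 1 · 16807 = 16807 (Konheim–Weiss)
Check (6,3,5,6,5,5) → sorted (3,5,5,5,6,6): b_1=3>1, not a PF.
6^6 − 16807 = 46656 − 16807 = 29849

29849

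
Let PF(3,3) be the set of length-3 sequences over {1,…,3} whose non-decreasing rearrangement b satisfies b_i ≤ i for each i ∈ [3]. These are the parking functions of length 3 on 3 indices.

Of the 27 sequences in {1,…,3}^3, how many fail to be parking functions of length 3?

11

Count = (4−3)·4^(3−1) = 1·16 = 16
One tuple (1,3,3) → sorted (1,3,3): b_2=3>2, not a PF.
Total 27; non-PF = 27−16 = 11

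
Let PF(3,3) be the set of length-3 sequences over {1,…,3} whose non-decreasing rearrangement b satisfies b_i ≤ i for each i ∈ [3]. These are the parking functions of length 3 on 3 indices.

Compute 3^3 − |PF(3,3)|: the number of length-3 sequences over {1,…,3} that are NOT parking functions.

Count = 1·4^2 = 1·16 = 16 (Pollak)
One tuple (2,3,3) → sorted (2,3,3): b_1=2>1, not a PF.
So 27 − 16 = 11 fail.

11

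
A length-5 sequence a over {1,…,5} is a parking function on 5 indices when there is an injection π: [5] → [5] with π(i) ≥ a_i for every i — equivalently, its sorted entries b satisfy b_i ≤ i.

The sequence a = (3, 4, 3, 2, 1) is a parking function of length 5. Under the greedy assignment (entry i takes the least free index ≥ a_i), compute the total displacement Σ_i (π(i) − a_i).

2

Σπ(i) = 1+…+5 = 15; Σa = 3+4+3+2+1 = 13; disp = 15−13 = 2.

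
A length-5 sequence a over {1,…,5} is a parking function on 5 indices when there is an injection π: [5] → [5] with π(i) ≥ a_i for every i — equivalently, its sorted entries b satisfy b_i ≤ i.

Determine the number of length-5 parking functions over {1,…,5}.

1296

#PF = (5−5+1)·(5+1)^(5−1) = 1 · 1296 = 1296
Example (5,4,2,1,1) → sorted (1,1,2,4,5): b_i ≤ i ∀i, a PF.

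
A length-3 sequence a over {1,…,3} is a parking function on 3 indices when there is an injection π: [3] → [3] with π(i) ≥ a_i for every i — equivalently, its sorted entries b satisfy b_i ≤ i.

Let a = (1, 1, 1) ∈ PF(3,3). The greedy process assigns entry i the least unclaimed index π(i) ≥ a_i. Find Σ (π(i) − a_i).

3

Σπ = 6 ({1..3} each once); Σa = 1+1+1 = 3; disp = 6−3 = 3.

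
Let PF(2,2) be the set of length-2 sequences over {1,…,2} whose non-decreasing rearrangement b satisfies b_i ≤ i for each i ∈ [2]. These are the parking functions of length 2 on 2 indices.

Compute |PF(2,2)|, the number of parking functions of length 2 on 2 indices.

3

|PF(2,2)| = 1·3^1 = 1×3 = 3 (Konheim–Weiss)
Example (1,2) → sorted (1,2): b_i ≤ i ∀i, a PF.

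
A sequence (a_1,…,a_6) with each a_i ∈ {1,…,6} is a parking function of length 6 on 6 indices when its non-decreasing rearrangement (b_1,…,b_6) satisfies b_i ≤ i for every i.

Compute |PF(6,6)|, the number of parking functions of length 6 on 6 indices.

16807

#PF = (6−6+1)·(6+1)^(6−1) = 1×16807 = 16807
One tuple (2,1,5,6,2,1) → sorted (1,1,2,2,5,6): b_i ≤ i ∀i, a PF.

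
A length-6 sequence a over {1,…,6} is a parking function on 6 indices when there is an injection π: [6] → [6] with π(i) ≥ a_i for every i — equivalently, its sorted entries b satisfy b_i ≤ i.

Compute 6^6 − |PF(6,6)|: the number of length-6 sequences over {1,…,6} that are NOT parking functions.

Count = (6+1−6)·(6+1)^{6−1} = 1×16807 = 16807
Check (5,4,2,5,2,3) → sorted (2,2,3,4,5,5): b_1=2>1, not a PF.
6^6 − 16807 = 46656 − 16807 = 29849

29849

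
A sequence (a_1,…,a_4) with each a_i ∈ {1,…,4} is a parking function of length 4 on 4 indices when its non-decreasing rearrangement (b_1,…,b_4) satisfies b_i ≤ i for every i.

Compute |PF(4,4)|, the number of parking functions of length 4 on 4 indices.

Count = 1·5^3 = 1 · 125 = 125 (Konheim–Weiss)
Example (4,3,1,1) → sorted (1,1,3,4): b_i ≤ i ∀i, a PF.

125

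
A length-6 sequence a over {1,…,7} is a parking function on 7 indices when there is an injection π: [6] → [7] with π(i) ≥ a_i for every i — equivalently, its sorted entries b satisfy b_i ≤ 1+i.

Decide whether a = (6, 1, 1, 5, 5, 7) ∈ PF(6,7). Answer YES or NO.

NO

Rearranged: b = (1, 1, 5, 5, 6, 7).
  b_1=1 ≤ 2
  b_2=1 ≤ 3
  b_3=5 > 4
  fails at i=3 ⇒ NO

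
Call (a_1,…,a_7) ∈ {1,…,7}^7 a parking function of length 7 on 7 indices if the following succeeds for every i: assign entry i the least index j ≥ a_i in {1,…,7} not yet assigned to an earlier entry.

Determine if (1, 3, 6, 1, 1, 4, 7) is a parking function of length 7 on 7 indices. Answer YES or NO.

Sorted: b = (1, 1, 1, 3, 4, 6, 7).
  b_1=1 ≤ 1
  b_2=1 ≤ 2
  b_3=1 ≤ 3
  b_4=3 ≤ 4
  b_5=4 ≤ 5
  b_6=6 ≤ 6
  b_7=7 ≤ 7
All bounds hold ⇒ YES

YES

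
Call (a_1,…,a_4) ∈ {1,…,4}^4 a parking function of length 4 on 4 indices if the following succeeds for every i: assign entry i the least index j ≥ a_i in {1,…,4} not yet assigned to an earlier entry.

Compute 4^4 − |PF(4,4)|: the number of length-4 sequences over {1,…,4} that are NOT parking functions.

131

|PF(4,4)| = (4−4+1)·(4+1)^(4−1) = 1×125 = 125 (Konheim–Weiss)
E.g. (4,4,2,3) → sorted (2,3,4,4): b_1=2>1, not a PF.
Total 256; non-PF = 256−125 = 131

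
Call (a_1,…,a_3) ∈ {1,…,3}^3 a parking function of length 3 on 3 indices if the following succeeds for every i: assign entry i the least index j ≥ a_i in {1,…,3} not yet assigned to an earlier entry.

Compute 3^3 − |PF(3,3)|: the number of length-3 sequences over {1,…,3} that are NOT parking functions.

11

#PF = 1·4^2 = 1×16 = 16 [KW]
E.g. (2,2,3) → sorted (2,2,3): b_1=2>1, not a PF.
3^3 − 16 = 27 − 16 = 11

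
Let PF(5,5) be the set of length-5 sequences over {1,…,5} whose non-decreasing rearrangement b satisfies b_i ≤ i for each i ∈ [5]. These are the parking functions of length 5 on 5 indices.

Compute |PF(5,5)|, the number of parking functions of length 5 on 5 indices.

1296

|PF(5,5)| = (5−5+1)·(5+1)^(5−1) = 1×1296 = 1296 (Konheim–Weiss)
Check (2,3,2,1,5) → sorted (1,2,2,3,5): b_i ≤ i ∀i, a PF.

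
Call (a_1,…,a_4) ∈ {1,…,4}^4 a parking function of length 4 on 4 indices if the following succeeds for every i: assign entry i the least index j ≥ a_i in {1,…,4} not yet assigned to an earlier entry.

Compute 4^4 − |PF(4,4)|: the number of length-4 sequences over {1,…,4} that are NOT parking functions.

131

|PF| = (4+1−4)·(4+1)^{4−1} = 1×125 = 125 (Pollak)
One tuple (3,4,4,1) → sorted (1,3,4,4): b_2=3>2, not a PF.
Total 256; non-PF = 256−125 = 131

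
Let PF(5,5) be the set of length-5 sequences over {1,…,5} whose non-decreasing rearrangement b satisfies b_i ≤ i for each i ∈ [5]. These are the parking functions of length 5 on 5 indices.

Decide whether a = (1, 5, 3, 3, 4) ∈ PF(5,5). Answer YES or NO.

NO

Rearranged: b = (1, 3, 3, 4, 5).
  b_1=1 ≤ 1
  b_2=3 > 2
  fails at i=2 ⇒ NO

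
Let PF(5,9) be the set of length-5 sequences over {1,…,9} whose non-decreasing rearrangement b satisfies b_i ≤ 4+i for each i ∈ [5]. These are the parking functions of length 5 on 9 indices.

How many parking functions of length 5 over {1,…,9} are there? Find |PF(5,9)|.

|PF| = (9−5+1)·(9+1)^(5−1) = 5·10000 = 50000
Check (3,6,6,1,1) → sorted (1,1,3,6,6): b_i ≤ 4+i ∀i, a PF.

50000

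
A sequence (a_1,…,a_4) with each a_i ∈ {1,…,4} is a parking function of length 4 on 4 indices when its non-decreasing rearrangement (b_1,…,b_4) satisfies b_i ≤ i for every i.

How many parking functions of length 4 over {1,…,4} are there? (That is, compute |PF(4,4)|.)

125

#PF = (4+1−4)·(4+1)^{4−1} = 1×125 = 125
E.g. (4,1,2,3) → sorted (1,2,3,4): b_i ≤ i ∀i, a PF.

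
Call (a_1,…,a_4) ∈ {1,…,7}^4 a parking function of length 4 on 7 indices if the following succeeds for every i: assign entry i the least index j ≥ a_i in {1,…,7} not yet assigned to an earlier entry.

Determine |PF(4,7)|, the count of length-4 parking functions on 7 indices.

#PF = (7−4+1)·(7+1)^(4−1) = 4×512 = 2048 (Konheim–Weiss)
Check (2,2,3,2) → sorted (2,2,2,3): b_i ≤ 3+i ∀i, a PF.

2048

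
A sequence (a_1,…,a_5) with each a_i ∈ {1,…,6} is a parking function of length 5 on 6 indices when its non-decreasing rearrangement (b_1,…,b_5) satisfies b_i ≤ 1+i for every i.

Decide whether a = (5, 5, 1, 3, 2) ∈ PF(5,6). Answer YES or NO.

YES

Rearranged: b = (1, 2, 3, 5, 5).
  b_1=1 ≤ 2
  b_2=2 ≤ 3
  b_3=3 ≤ 4
  b_4=5 ≤ 5
  b_5=5 ≤ 6
All bounds hold ⇒ YES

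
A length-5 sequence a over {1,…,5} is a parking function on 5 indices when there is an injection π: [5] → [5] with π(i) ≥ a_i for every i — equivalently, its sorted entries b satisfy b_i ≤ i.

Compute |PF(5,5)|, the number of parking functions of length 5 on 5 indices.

#PF = (5−5+1)·(5+1)^(5−1) = 1·1296 = 1296 (Konheim–Weiss)
One tuple (1,4,2,5,1) → sorted (1,1,2,4,5): b_i ≤ i ∀i, a PF.

1296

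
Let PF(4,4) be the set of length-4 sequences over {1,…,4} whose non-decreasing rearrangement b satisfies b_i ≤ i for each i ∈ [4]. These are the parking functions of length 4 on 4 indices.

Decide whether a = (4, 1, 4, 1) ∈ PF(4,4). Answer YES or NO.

NO

Sorted: b = (1, 1, 4, 4).
  b_1=1 ≤ 1
  b_2=1 ≤ 2
  b_3=4 > 3
  fails at i=3 ⇒ NO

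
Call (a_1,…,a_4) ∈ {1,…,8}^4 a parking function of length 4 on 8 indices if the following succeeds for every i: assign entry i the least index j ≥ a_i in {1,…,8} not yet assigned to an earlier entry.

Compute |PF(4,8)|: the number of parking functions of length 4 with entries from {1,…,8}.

Count = (8−4+1)·(8+1)^(4−1) = 5×729 = 3645 [KW]
One tuple (8,3,6,5) → sorted (3,5,6,8): b_i ≤ 4+i ∀i, a PF.

3645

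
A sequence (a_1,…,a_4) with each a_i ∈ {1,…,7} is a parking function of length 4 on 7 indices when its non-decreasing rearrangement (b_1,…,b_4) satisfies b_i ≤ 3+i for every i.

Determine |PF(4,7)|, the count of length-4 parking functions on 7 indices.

#PF = 4·8^3 = 4 · 512 = 2048 [KW]
One tuple (1,7,1,1) → sorted (1,1,1,7): b_i ≤ 3+i ∀i, a PF.

2048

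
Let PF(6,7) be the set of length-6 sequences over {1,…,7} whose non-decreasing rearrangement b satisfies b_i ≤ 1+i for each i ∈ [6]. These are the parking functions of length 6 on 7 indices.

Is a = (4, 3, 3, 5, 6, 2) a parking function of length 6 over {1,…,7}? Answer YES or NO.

Order a: b = (2, 3, 3, 4, 5, 6).
  b_1=2 ≤ 2
  b_2=3 ≤ 3
  b_3=3 ≤ 4
  b_4=4 ≤ 5
  b_5=5 ≤ 6
  b_6=6 ≤ 7
All bounds hold ⇒ YES

YES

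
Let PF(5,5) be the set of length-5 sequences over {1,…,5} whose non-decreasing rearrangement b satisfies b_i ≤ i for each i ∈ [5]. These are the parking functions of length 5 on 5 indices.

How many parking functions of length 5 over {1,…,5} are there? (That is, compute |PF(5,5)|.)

1296

#PF = (6−5)·6^(5−1) = 1×1296 = 1296 (Pollak)
Example (1,2,1,3,1) → sorted (1,1,1,2,3): b_i ≤ i ∀i, a PF.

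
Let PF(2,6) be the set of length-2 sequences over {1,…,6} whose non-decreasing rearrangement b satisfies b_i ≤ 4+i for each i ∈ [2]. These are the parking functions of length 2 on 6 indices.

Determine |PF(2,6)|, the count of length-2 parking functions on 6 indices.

Count = (6+1−2)·(6+1)^{2−1} = 5·7 = 35 (Konheim–Weiss)
One tuple (3,1) → sorted (1,3): b_i ≤ 4+i ∀i, a PF.

35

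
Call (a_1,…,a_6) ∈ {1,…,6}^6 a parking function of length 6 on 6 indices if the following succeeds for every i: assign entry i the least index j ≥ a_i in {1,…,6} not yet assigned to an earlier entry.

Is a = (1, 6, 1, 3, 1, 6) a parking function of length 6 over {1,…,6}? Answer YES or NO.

NO

Order a: b = (1, 1, 1, 3, 6, 6).
  b_1=1 ≤ 1
  b_2=1 ≤ 2
  b_3=1 ≤ 3
  b_4=3 ≤ 4
  b_5=6 > 5
  fails at i=5 ⇒ NO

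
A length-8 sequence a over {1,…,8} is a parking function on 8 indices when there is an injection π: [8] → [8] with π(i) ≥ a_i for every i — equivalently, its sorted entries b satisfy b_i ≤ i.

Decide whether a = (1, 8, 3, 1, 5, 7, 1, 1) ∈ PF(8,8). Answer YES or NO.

Rearranged: b = (1, 1, 1, 1, 3, 5, 7, 8).
  b_1=1 ≤ 1
  b_2=1 ≤ 2
  b_3=1 ≤ 3
  b_4=1 ≤ 4
  b_5=3 ≤ 5
  b_6=5 ≤ 6
  b_7=7 ≤ 7
  b_8=8 ≤ 8
All bounds hold ⇒ YES

YES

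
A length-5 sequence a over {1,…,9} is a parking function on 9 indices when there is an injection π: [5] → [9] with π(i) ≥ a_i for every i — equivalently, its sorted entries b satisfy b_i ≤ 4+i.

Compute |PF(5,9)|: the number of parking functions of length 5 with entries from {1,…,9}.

Count = (9+1−5)·(9+1)^{5−1} = 5×10000 = 50000 (Pollak)
One tuple (4,9,2,3,3) → sorted (2,3,3,4,9): b_i ≤ 4+i ∀i, a PF.

50000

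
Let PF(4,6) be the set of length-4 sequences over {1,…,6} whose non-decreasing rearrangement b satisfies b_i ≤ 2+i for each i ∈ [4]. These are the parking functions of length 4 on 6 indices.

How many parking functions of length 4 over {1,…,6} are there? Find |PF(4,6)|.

Count = (7−4)·7^(4−1) = 3×343 = 1029 (Pollak)
Check (2,6,2,5) → sorted (2,2,5,6): b_i ≤ 2+i ∀i, a PF.

1029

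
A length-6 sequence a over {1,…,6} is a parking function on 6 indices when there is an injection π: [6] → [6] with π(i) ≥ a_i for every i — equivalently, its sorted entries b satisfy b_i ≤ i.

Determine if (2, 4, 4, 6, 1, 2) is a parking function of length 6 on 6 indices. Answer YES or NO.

Order a: b = (1, 2, 2, 4, 4, 6).
  b_1=1 ≤ 1
  b_2=2 ≤ 2
  b_3=2 ≤ 3
  b_4=4 ≤ 4
  b_5=4 ≤ 5
  b_6=6 ≤ 6
All bounds hold ⇒ YES

YES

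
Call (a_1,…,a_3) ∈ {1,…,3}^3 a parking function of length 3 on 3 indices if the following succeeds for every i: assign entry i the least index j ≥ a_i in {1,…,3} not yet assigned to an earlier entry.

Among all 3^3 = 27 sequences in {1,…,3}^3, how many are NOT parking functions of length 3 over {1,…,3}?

11

Count = 1·4^2 = 1 · 16 = 16 [KW]
One tuple (1,3,3) → sorted (1,3,3): b_2=3>2, not a PF.
So 27 − 16 = 11 fail.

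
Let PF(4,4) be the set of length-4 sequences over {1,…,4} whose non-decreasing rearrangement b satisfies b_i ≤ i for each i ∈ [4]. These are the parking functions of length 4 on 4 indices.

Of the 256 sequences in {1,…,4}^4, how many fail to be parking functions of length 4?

131

|PF| = (4+1−4)·(4+1)^{4−1} = 1·125 = 125 (Konheim–Weiss)
Check (3,4,3,1) → sorted (1,3,3,4): b_2=3>2, not a PF.
Total 256; non-PF = 256−125 = 131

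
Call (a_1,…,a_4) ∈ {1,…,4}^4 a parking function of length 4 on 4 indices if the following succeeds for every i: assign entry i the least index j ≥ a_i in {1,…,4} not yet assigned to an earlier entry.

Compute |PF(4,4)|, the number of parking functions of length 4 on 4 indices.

125

|PF| = (4−4+1)·(4+1)^(4−1) = 1 · 125 = 125 (Pollak)
Check (2,3,2,1) → sorted (1,2,2,3): b_i ≤ i ∀i, a PF.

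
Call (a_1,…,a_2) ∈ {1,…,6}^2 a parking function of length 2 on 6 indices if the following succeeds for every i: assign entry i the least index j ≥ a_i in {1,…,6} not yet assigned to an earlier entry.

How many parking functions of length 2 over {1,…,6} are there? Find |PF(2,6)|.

35

#PF = (6−2+1)·(6+1)^(2−1) = 5 · 7 = 35 (Pollak)
E.g. (3,6) → sorted (3,6): b_i ≤ 4+i ∀i, a PF.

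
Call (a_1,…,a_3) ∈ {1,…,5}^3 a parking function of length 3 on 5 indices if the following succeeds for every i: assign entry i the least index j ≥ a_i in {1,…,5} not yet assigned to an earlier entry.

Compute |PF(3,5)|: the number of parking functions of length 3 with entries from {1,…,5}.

108

|PF| = (5−3+1)·(5+1)^(3−1) = 3×36 = 108
Check (4,2,4) → sorted (2,4,4): b_i ≤ 2+i ∀i, a PF.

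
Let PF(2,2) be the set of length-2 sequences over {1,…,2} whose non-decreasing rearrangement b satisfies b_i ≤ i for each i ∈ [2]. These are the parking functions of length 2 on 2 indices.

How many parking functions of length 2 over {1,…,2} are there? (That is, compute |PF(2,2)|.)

3

|PF| = (3−2)·3^(2−1) = 1×3 = 3 (Pollak)
Example (1,2) → sorted (1,2): b_i ≤ i ∀i, a PF.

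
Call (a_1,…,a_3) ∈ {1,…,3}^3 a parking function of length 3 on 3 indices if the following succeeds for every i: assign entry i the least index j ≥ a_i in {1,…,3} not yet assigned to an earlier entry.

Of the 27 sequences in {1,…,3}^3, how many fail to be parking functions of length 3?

Count = (4−3)·4^(3−1) = 1×16 = 16
Example (3,2,3) → sorted (2,3,3): b_1=2>1, not a PF.
Total 27; non-PF = 27−16 = 11

11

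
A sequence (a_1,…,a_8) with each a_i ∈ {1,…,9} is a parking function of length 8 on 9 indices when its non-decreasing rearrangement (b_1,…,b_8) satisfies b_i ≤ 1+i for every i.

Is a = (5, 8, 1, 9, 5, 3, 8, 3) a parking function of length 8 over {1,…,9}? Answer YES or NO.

Sorted: b = (1, 3, 3, 5, 5, 8, 8, 9).
  b_1=1 ≤ 2
  b_2=3 ≤ 3
  b_3=3 ≤ 4
  b_4=5 ≤ 5
  b_5=5 ≤ 6
  b_6=8 > 7
  fails at i=6 ⇒ NO

NO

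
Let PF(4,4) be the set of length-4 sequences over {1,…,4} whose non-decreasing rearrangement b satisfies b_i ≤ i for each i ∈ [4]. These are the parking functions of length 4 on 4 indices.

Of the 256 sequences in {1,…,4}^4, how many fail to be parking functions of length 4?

131

|PF| = (4−4+1)·(4+1)^(4−1) = 1×125 = 125 (Pollak)
E.g. (4,3,1,3) → sorted (1,3,3,4): b_2=3>2, not a PF.
4^4 − 125 = 256 − 125 = 131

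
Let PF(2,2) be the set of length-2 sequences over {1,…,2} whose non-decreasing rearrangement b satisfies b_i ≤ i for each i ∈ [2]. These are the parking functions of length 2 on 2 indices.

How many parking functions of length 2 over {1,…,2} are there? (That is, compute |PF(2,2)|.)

Count = (2−2+1)·(2+1)^(2−1) = 1×3 = 3 (Pollak)
Check (2,1) → sorted (1,2): b_i ≤ i ∀i, a PF.

3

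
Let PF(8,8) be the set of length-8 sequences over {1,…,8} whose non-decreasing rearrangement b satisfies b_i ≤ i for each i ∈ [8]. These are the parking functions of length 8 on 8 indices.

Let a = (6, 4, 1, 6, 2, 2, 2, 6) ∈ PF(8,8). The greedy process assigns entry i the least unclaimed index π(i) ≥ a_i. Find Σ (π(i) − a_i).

Σπ = 8·9/2 = 36 (π permutes [8]); Σa = 6+4+1+6+2+2+2+6 = 29; disp = 36−29 = 7.

7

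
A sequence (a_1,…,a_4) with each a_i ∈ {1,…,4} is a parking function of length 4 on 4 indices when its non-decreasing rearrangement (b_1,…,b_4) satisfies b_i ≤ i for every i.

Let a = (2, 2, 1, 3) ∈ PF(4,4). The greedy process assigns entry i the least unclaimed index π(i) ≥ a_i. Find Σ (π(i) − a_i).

2

Σπ = 4·5/2 = 10 (π permutes [4]); Σa = 2+2+1+3 = 8; disp = 10−8 = 2.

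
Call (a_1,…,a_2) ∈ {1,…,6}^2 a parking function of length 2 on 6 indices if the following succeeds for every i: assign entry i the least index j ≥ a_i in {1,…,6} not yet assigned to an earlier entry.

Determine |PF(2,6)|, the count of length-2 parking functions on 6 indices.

35

Count = (6−2+1)·(6+1)^(2−1) = 5·7 = 35 [KW]
Check (5,5) → sorted (5,5): b_i ≤ 4+i ∀i, a PF.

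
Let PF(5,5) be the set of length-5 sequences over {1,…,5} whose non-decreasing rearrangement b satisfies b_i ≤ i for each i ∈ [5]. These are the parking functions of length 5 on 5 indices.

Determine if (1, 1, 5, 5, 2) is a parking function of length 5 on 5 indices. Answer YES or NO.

Rearranged: b = (1, 1, 2, 5, 5).
  b_1=1 ≤ 1
  b_2=1 ≤ 2
  b_3=2 ≤ 3
  b_4=5 > 4
  fails at i=4 ⇒ NO

NO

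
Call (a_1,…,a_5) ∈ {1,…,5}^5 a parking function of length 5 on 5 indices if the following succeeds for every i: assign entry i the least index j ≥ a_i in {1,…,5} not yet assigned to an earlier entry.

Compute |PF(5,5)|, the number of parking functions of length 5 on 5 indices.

1296

|PF| = 1·6^4 = 1 · 1296 = 1296
E.g. (4,5,2,2,1) → sorted (1,2,2,4,5): b_i ≤ i ∀i, a PF.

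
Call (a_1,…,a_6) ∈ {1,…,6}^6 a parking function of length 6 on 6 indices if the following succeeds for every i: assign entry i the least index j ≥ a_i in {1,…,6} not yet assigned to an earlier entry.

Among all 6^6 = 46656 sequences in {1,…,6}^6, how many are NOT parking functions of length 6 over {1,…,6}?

29849

|PF| = (6+1−6)·(6+1)^{6−1} = 1 · 16807 = 16807 (Pollak)
Example (4,4,1,3,6,6) → sorted (1,3,4,4,6,6): b_2=3>2, not a PF.
Total 46656; non-PF = 46656−16807 = 29849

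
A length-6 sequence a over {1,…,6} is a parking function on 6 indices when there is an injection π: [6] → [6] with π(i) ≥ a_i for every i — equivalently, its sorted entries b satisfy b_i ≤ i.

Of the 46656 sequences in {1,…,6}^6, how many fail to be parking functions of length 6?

#PF = (7−6)·7^(6−1) = 1·16807 = 16807 (Pollak)
One tuple (6,5,6,4,3,6) → sorted (3,4,5,6,6,6): b_1=3>1, not a PF.
So 46656 − 16807 = 29849 fail.

29849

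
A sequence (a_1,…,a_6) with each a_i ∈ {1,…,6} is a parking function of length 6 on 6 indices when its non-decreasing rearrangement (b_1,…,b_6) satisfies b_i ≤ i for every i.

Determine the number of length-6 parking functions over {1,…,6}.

Count = (7−6)·7^(6−1) = 1 · 16807 = 16807 (Pollak)
Example (1,4,1,5,5,3) → sorted (1,1,3,4,5,5): b_i ≤ i ∀i, a PF.

16807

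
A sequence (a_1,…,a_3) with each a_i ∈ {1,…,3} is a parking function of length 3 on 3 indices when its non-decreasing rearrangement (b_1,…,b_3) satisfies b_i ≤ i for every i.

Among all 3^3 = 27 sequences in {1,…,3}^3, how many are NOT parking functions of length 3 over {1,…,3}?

11

Count = (3−3+1)·(3+1)^(3−1) = 1·16 = 16 (Konheim–Weiss)
One tuple (2,3,3) → sorted (2,3,3): b_1=2>1, not a PF.
3^3 − 16 = 27 − 16 = 11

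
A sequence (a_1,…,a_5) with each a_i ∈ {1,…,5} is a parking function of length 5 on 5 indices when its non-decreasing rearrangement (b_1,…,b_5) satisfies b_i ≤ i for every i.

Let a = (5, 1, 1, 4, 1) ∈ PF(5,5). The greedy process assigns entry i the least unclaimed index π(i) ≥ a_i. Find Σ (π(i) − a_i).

3

Σπ = 15 ({1..5} each once); Σa = 5+1+1+4+1 = 12; disp = 15−12 = 3.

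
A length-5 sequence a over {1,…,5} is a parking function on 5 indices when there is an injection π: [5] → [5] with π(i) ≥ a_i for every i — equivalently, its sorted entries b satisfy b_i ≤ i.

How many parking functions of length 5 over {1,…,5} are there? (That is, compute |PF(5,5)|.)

1296

#PF = (6−5)·6^(5−1) = 1 · 1296 = 1296 (Pollak)
E.g. (2,4,3,5,1) → sorted (1,2,3,4,5): b_i ≤ i ∀i, a PF.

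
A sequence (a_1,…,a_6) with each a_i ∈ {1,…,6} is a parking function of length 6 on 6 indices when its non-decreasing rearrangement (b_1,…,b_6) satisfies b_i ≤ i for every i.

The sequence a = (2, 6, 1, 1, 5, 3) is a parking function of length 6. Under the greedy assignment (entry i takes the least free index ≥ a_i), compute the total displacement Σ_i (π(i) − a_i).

Σπ = 6·7/2 = 21 (π permutes [6]); Σa = 2+6+1+1+5+3 = 18; disp = 21−18 = 3.

3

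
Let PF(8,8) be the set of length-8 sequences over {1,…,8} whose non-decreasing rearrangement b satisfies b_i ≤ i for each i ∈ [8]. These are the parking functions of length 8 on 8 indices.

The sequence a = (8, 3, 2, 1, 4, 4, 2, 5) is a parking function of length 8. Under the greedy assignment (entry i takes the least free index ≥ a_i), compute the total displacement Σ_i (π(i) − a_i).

Σπ = 36 ({1..8} each once); Σa = 8+3+2+1+4+4+2+5 = 29; disp = 36−29 = 7.

7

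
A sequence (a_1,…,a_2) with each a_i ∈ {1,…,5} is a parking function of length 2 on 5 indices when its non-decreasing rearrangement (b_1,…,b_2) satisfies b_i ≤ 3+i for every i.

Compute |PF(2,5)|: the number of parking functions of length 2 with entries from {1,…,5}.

|PF(2,5)| = (5+1−2)·(5+1)^{2−1} = 4×6 = 24 (Konheim–Weiss)
E.g. (2,1) → sorted (1,2): b_i ≤ 3+i ∀i, a PF.

24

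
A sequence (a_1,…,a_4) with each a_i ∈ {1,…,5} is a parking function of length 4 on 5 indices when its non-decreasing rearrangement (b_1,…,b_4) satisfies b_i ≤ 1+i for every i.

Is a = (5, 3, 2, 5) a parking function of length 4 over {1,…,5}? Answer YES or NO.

NO

Order a: b = (2, 3, 5, 5).
  b_1=2 ≤ 2
  b_2=3 ≤ 3
  b_3=5 > 4
  fails at i=3 ⇒ NO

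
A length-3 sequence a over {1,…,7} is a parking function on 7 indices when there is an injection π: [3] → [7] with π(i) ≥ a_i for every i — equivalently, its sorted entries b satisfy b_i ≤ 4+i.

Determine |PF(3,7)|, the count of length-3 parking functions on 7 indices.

320

Count = (8−3)·8^(3−1) = 5×64 = 320
E.g. (1,6,1) → sorted (1,1,6): b_i ≤ 4+i ∀i, a PF.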